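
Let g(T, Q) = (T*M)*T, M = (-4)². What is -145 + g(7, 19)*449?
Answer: 351871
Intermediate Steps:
M = 16
g(T, Q) = 16*T² (g(T, Q) = (T*16)*T = (16*T)*T = 16*T²)
-145 + g(7, 19)*449 = -145 + (16*7²)*449 = -145 + (16*49)*449 = -145 + 784*449 = -145 + 352016 = 351871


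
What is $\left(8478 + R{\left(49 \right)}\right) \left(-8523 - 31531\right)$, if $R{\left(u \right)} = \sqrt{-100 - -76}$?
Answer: $-339577812 - 80108 i \sqrt{6} \approx -3.3958 \cdot 10^{8} - 1.9622 \cdot 10^{5} i$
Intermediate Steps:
$R{\left(u \right)} = 2 i \sqrt{6}$ ($R{\left(u \right)} = \sqrt{-100 + 76} = \sqrt{-24} = 2 i \sqrt{6}$)
$\left(8478 + R{\left(49 \right)}\right) \left(-8523 - 31531\right) = \left(8478 + 2 i \sqrt{6}\right) \left(-8523 - 31531\right) = \left(8478 + 2 i \sqrt{6}\right) \left(-40054\right) = -339577812 - 80108 i \sqrt{6}$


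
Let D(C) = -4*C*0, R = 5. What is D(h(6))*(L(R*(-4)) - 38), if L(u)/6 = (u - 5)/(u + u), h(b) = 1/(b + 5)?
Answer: 0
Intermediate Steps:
h(b) = 1/(5 + b)
L(u) = 3*(-5 + u)/u (L(u) = 6*((u - 5)/(u + u)) = 6*((-5 + u)/((2*u))) = 6*((-5 + u)*(1/(2*u))) = 6*((-5 + u)/(2*u)) = 3*(-5 + u)/u)
D(C) = 0
D(h(6))*(L(R*(-4)) - 38) = 0*((3 - 15/(5*(-4))) - 38) = 0*((3 - 15/(-20)) - 38) = 0*((3 - 15*(-1/20)) - 38) = 0*((3 + ¾) - 38) = 0*(15/4 - 38) = 0*(-137/4) = 0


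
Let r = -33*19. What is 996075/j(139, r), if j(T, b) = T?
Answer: 996075/139 ≈ 7166.0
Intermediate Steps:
r = -627
996075/j(139, r) = 996075/139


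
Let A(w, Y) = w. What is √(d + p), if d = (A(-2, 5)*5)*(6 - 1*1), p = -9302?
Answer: 2*I*√2338 ≈ 96.706*I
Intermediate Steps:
d = -50 (d = (-2*5)*(6 - 1*1) = -10*(6 - 1) = -10*5 = -50)
√(d + p) = √(-50 - 9302) = √(-9352) = 2*I*√2338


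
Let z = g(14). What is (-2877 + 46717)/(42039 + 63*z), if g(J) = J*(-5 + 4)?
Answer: 43840/41157 ≈ 1.0652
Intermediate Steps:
g(J) = -J (g(J) = J*(-1) = -J)
z = -14 (z = -1*14 = -14)
(-2877 + 46717)/(42039 + 63*z) = (-2877 + 46717)/(42039 + 63*(-14)) = 43840/(42039 - 882) = 43840/41157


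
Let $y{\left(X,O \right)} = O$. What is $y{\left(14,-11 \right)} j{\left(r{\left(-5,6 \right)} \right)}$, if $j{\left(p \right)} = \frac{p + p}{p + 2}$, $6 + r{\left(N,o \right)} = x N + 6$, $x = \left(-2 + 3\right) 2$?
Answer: $- \frac{55}{2} \approx -27.5$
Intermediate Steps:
$x = 2$ ($x = 1 \cdot 2 = 2$)
$r{\left(N,o \right)} = 2 N$ ($r{\left(N,o \right)} = -6 + \left(2 N + 6\right) = -6 + \left(6 + 2 N\right) = 2 N$)
$j{\left(p \right)} = \frac{2 p}{2 + p}$
$y{\left(14,-11 \right)} j{\left(r{\left(-5,6 \right)} \right)} = - 11 \frac{2 \cdot 2 \left(-5\right)}{2 + 2 \left(-5\right)} = - 11 \cdot 2 \left(-10\right) \frac{1}{2 - 10} = - 11 \cdot 2 \left(-10\right) \frac{1}{-8} = - 11 \cdot 2 \left(-10\right) \left(- \frac{1}{8}\right) = \left(-11\right) \frac{5}{2} = - \frac{55}{2}$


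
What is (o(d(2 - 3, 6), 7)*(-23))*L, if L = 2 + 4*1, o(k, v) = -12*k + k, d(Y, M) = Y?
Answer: -1518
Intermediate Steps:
o(k, v) = -11*k
L = 6 (L = 2 + 4 = 6)
(o(d(2 - 3, 6), 7)*(-23))*L = (-11*(2 - 3)*(-23))*6 = (-11*(-1)*(-23))*6 = (11*(-23))*6 = -253*6 = -1518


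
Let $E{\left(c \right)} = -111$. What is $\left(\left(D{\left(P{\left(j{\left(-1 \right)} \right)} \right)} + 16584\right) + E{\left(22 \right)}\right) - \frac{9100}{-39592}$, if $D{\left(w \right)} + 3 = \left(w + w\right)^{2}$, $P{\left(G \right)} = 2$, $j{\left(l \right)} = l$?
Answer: $\frac{23311529}{1414} \approx 16486.0$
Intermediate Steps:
$D{\left(w \right)} = -3 + 4 w^{2}$ ($D{\left(w \right)} = -3 + \left(w + w\right)^{2} = -3 + \left(2 w\right)^{2} = -3 + 4 w^{2}$)
$\left(\left(D{\left(P{\left(j{\left(-1 \right)} \right)} \right)} + 16584\right) + E{\left(22 \right)}\right) - \frac{9100}{-39592} = \left(\left(\left(-3 + 4 \cdot 2^{2}\right) + 16584\right) - 111\right) - \frac{9100}{-39592} = \left(\left(\left(-3 + 4 \cdot 4\right) + 16584\right) - 111\right) - - \frac{325}{1414} = \left(\left(\left(-3 + 16\right) + 16584\right) - 111\right) + \frac{325}{1414} = \left(\left(13 + 16584\right) - 111\right) + \frac{325}{1414} = \left(16597 - 111\right) + \frac{325}{1414} = 16486 + \frac{325}{1414} = \frac{23311529}{1414}$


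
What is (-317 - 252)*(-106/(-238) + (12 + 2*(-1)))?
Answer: -707267/119 ≈ -5943.4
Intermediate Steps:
(-317 - 252)*(-106/(-238) + (12 + 2*(-1))) = -569*(-106*(-1/238) + (12 - 2)) = -569*(53/119 + 10) = -569*1243/119 = -707267/119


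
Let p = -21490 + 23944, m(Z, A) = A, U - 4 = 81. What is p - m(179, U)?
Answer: 2369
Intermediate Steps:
U = 85 (U = 4 + 81 = 85)
p = 2454
p - m(179, U) = 2454 - 1*85 = 2454 - 85 = 2369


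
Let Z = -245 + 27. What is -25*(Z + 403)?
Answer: -4625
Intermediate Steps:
Z = -218
-25*(Z + 403) = -25*(-218 + 403) = -25*185 = -4625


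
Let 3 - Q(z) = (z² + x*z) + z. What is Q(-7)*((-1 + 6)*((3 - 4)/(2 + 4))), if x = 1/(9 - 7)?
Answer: 355/12 ≈ 29.583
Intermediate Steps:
x = ½ (x = 1/2 = ½ ≈ 0.50000)
Q(z) = 3 - z² - 3*z/2 (Q(z) = 3 - ((z² + z/2) + z) = 3 - (z² + 3*z/2) = 3 + (-z² - 3*z/2) = 3 - z² - 3*z/2)
Q(-7)*((-1 + 6)*((3 - 4)/(2 + 4))) = (3 - 1*(-7)² - 3/2*(-7))*((-1 + 6)*((3 - 4)/(2 + 4))) = (3 - 1*49 + 21/2)*(5*(-1/6)) = (3 - 49 + 21/2)*(5*(-1*⅙)) = -355*(-1)/(2*6) = -71/2*(-⅚) = 355/12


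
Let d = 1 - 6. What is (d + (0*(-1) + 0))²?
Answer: 25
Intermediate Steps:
d = -5
(d + (0*(-1) + 0))² = (-5 + (0*(-1) + 0))² = (-5 + (0 + 0))² = (-5 + 0)² = (-5)² = 25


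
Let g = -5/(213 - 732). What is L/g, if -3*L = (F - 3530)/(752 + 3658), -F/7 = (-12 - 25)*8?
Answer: 14013/1225 ≈ 11.439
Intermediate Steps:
F = 2072 (F = -7*(-12 - 25)*8 = -(-259)*8 = -7*(-296) = 2072)
g = 5/519 (g = -5/(-519) = -5*(-1/519) = 5/519 ≈ 0.0096339)
L = 27/245 (L = -(2072 - 3530)/(3*(752 + 3658)) = -(-486)/4410 = -1/3*(-81/245) = 27/245 ≈ 0.11020)
L/g = 27/(245*(5/519)) = (27/245)*(519/5) = 14013/1225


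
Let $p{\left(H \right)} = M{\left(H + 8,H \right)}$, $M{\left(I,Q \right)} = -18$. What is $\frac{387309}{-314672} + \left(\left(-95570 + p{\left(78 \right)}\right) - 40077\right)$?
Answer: $- \frac{42690364189}{314672} \approx -1.3567 \cdot 10^{5}$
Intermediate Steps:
$p{\left(H \right)} = -18$
$\frac{387309}{-314672} + \left(\left(-95570 + p{\left(78 \right)}\right) - 40077\right) = \frac{387309}{-314672} - 135665 = 387309 \left(- \frac{1}{314672}\right) - 135665 = - \frac{387309}{314672} - 135665 = - \frac{42690364189}{314672}$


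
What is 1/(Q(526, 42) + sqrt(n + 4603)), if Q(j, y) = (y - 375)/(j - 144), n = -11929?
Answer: -382/3210661 - 145924*I*sqrt(814)/356383371 ≈ -0.00011898 - 0.011682*I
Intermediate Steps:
Q(j, y) = (-375 + y)/(-144 + j)
1/(Q(526, 42) + sqrt(n + 4603)) = 1/((-375 + 42)/(-144 + 526) + sqrt(-11929 + 4603)) = 1/(-333/382 + sqrt(-7326)) = 1/((1/382)*(-333) + 3*I*sqrt(814)) = 1/(-333/382 + 3*I*sqrt(814))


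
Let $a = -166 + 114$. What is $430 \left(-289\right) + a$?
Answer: $-124322$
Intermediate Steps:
$a = -52$
$430 \left(-289\right) + a = 430 \left(-289\right) - 52 = -124270 - 52 = -124322$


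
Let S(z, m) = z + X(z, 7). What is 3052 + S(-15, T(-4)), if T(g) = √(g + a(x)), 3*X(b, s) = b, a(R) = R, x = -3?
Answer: 3032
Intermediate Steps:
X(b, s) = b/3
T(g) = √(-3 + g) (T(g) = √(g - 3) = √(-3 + g))
S(z, m) = 4*z/3 (S(z, m) = z + z/3 = 4*z/3)
3052 + S(-15, T(-4)) = 3052 + (4/3)*(-15) = 3052 - 20 = 3032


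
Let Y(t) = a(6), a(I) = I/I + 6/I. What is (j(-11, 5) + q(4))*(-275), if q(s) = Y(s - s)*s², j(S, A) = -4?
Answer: -7700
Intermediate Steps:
a(I) = 1 + 6/I
Y(t) = 2 (Y(t) = (6 + 6)/6 = (⅙)*12 = 2)
q(s) = 2*s²
(j(-11, 5) + q(4))*(-275) = (-4 + 2*4²)*(-275) = (-4 + 2*16)*(-275) = (-4 + 32)*(-275) = 28*(-275) = -7700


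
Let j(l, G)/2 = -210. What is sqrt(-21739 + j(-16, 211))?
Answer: I*sqrt(22159) ≈ 148.86*I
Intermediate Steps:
j(l, G) = -420 (j(l, G) = 2*(-210) = -420)
sqrt(-21739 + j(-16, 211)) = sqrt(-21739 - 420) = sqrt(-22159) = I*sqrt(22159)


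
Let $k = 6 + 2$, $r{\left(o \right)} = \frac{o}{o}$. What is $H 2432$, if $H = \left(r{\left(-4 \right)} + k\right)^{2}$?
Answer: $196992$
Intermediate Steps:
$r{\left(o \right)} = 1$
$k = 8$
$H = 81$ ($H = \left(1 + 8\right)^{2} = 9^{2} = 81$)
$H 2432 = 81 \cdot 2432 = 196992$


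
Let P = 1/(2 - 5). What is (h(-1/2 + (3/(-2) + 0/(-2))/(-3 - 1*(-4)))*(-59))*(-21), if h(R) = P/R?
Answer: 413/2 ≈ 206.50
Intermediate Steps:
P = -1/3 (P = 1/(-3) = -1/3 ≈ -0.33333)
h(R) = -1/(3*R)
(h(-1/2 + (3/(-2) + 0/(-2))/(-3 - 1*(-4)))*(-59))*(-21) = (-1/(3*(-1/2 + (3/(-2) + 0/(-2))/(-3 - 1*(-4))))*(-59))*(-21) = (-1/(3*(-1*1/2 + (3*(-1/2) + 0*(-1/2))/(-3 + 4)))*(-59))*(-21) = (-1/(3*(-1/2 + (-3/2 + 0)/1))*(-59))*(-21) = (-1/(3*(-1/2 - 3/2*1))*(-59))*(-21) = (-1/(3*(-1/2 - 3/2))*(-59))*(-21) = (-1/3/(-2)*(-59))*(-21) = (-1/3*(-1/2)*(-59))*(-21) = ((1/6)*(-59))*(-21) = -59/6*(-21) = 413/2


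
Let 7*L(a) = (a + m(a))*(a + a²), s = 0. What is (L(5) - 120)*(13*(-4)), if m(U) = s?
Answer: 35880/7 ≈ 5125.7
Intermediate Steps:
m(U) = 0
L(a) = a*(a + a²)/7 (L(a) = ((a + 0)*(a + a²))/7 = (a*(a + a²))/7 = a*(a + a²)/7)
(L(5) - 120)*(13*(-4)) = ((⅐)*5²*(1 + 5) - 120)*(13*(-4)) = ((⅐)*25*6 - 120)*(-52) = (150/7 - 120)*(-52) = -690/7*(-52) = 35880/7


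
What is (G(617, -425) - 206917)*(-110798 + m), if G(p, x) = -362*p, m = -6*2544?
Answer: 54240822802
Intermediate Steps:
m = -15264
(G(617, -425) - 206917)*(-110798 + m) = (-362*617 - 206917)*(-110798 - 15264) = (-223354 - 206917)*(-126062) = -430271*(-126062) = 54240822802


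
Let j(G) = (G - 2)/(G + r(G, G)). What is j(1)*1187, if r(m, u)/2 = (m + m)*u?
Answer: -1187/5 ≈ -237.40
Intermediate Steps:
r(m, u) = 4*m*u (r(m, u) = 2*((m + m)*u) = 2*((2*m)*u) = 2*(2*m*u) = 4*m*u)
j(G) = (-2 + G)/(G + 4*G**2) (j(G) = (G - 2)/(G + 4*G*G) = (-2 + G)/(G + 4*G**2))
j(1)*1187 = ((-2 + 1)/(1*(1 + 4*1)))*1187 = (1*(-1)/(1 + 4))*1187 = (1*(-1)/5)*1187 = (1*(1/5)*(-1))*1187 = -1/5*1187 = -1187/5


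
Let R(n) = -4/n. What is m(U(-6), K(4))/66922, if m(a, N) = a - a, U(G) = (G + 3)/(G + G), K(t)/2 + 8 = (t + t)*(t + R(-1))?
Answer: 0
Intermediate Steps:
K(t) = -16 + 4*t*(4 + t) (K(t) = -16 + 2*((t + t)*(t - 4/(-1))) = -16 + 2*((2*t)*(t - 4*(-1))) = -16 + 2*((2*t)*(t + 4)) = -16 + 2*((2*t)*(4 + t)) = -16 + 2*(2*t*(4 + t)) = -16 + 4*t*(4 + t))
U(G) = (3 + G)/(2*G) (U(G) = (3 + G)/((2*G)) = (3 + G)*(1/(2*G)) = (3 + G)/(2*G))
m(a, N) = 0
m(U(-6), K(4))/66922 = 0/66922 = 0*(1/66922) = 0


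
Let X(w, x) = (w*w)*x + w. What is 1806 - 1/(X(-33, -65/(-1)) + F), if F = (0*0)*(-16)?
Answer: 127778111/70752 ≈ 1806.0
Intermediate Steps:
F = 0 (F = 0*(-16) = 0)
X(w, x) = w + x*w² (X(w, x) = w²*x + w = x*w² + w = w + x*w²)
1806 - 1/(X(-33, -65/(-1)) + F) = 1806 - 1/(-33*(1 - (-2145)/(-1)) + 0) = 1806 - 1/(-33*(1 - (-2145)*(-1)) + 0) = 1806 - 1/(-33*(1 - 33*65) + 0) = 1806 - 1/(-33*(1 - 2145) + 0) = 1806 - 1/(-33*(-2144) + 0) = 1806 - 1/(70752 + 0) = 1806 - 1/70752 = 127778111/70752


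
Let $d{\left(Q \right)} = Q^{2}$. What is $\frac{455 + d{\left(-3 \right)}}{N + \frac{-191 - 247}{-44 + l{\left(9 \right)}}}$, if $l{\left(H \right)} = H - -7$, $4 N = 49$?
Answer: $\frac{12992}{781} \approx 16.635$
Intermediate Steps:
$N = \frac{49}{4}$ ($N = \frac{1}{4} \cdot 49 = \frac{49}{4} \approx 12.25$)
$l{\left(H \right)} = 7 + H$ ($l{\left(H \right)} = H + 7 = 7 + H$)
$\frac{455 + d{\left(-3 \right)}}{N + \frac{-191 - 247}{-44 + l{\left(9 \right)}}} = \frac{455 + \left(-3\right)^{2}}{\frac{49}{4} + \frac{-191 - 247}{-44 + \left(7 + 9\right)}} = \frac{455 + 9}{\frac{49}{4} - \frac{438}{-44 + 16}} = \frac{464}{\frac{49}{4} - \frac{438}{-28}} = \frac{464}{\frac{49}{4} - - \frac{219}{14}} = \frac{464}{\frac{49}{4} + \frac{219}{14}} = \frac{464}{\frac{781}{28}} = 464 \cdot \frac{28}{781} = \frac{12992}{781}$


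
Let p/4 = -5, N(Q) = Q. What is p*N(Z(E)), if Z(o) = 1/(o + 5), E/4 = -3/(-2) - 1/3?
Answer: -60/29 ≈ -2.0690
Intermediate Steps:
E = 14/3 (E = 4*(-3/(-2) - 1/3) = 4*(-3*(-½) - 1*⅓) = 4*(3/2 - ⅓) = 4*(7/6) = 14/3 ≈ 4.6667)
Z(o) = 1/(5 + o)
p = -20 (p = 4*(-5) = -20)
p*N(Z(E)) = -20/(5 + 14/3) = -20/29/3 = -20*3/29 = -60/29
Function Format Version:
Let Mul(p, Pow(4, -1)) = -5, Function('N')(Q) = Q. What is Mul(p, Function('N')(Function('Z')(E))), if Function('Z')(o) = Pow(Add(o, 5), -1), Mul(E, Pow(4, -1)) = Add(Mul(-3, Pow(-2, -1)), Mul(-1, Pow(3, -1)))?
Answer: Rational(-60, 29) ≈ -2.0690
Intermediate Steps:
E = Rational(14, 3) (E = Mul(4, Add(Mul(-3, Pow(-2, -1)), Mul(-1, Pow(3, -1)))) = Mul(4, Add(Mul(-3, Rational(-1, 2)), Mul(-1, Rational(1, 3)))) = Mul(4, Add(Rational(3, 2), Rational(-1, 3))) = Mul(4, Rational(7, 6)) = Rational(14, 3) ≈ 4.6667)
Function('Z')(o) = Pow(Add(5, o), -1)
p = -20 (p = Mul(4, -5) = -20)
Mul(p, Function('N')(Function('Z')(E))) = Mul(-20, Pow(Add(5, Rational(14, 3)), -1)) = Mul(-20, Pow(Rational(29, 3), -1)) = Mul(-20, Rational(3, 29)) = Rational(-60, 29)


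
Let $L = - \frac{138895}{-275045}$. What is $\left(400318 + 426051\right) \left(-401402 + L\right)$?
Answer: $- \frac{18246801713409591}{55009} \approx -3.3171 \cdot 10^{11}$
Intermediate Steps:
$L = \frac{27779}{55009}$ ($L = \left(-138895\right) \left(- \frac{1}{275045}\right) = \frac{27779}{55009} \approx 0.50499$)
$\left(400318 + 426051\right) \left(-401402 + L\right) = \left(400318 + 426051\right) \left(-401402 + \frac{27779}{55009}\right) = 826369 \left(- \frac{22080694839}{55009}\right) = - \frac{18246801713409591}{55009}$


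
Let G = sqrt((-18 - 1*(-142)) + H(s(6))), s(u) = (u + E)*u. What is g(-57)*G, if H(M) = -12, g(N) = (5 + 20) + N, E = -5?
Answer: -128*sqrt(7) ≈ -338.66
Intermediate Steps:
g(N) = 25 + N
s(u) = u*(-5 + u) (s(u) = (u - 5)*u = (-5 + u)*u = u*(-5 + u))
G = 4*sqrt(7) (G = sqrt((-18 - 1*(-142)) - 12) = sqrt((-18 + 142) - 12) = sqrt(124 - 12) = sqrt(112) = 4*sqrt(7) ≈ 10.583)
g(-57)*G = (25 - 57)*(4*sqrt(7)) = -128*sqrt(7)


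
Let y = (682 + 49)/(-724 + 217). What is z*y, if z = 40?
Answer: -29240/507 ≈ -57.673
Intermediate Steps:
y = -731/507 (y = 731/(-507) = 731*(-1/507) = -731/507 ≈ -1.4418)
z*y = 40*(-731/507) = -29240/507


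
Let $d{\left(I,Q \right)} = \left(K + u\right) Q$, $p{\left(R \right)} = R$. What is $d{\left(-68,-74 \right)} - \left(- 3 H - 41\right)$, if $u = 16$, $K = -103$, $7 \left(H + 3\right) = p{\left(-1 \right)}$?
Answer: $\frac{45287}{7} \approx 6469.6$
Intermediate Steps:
$H = - \frac{22}{7}$ ($H = -3 + \frac{1}{7} \left(-1\right) = -3 - \frac{1}{7} = - \frac{22}{7} \approx -3.1429$)
$d{\left(I,Q \right)} = - 87 Q$ ($d{\left(I,Q \right)} = \left(-103 + 16\right) Q = - 87 Q$)
$d{\left(-68,-74 \right)} - \left(- 3 H - 41\right) = \left(-87\right) \left(-74\right) - \left(\left(-3\right) \left(- \frac{22}{7}\right) - 41\right) = 6438 - \left(\frac{66}{7} - 41\right) = 6438 - - \frac{221}{7} = 6438 + \frac{221}{7} = \frac{45287}{7}$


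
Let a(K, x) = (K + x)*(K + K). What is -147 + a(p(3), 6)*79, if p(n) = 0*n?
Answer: -147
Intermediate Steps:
p(n) = 0
a(K, x) = 2*K*(K + x) (a(K, x) = (K + x)*(2*K) = 2*K*(K + x))
-147 + a(p(3), 6)*79 = -147 + (2*0*(0 + 6))*79 = -147 + (2*0*6)*79 = -147 + 0*79 = -147 + 0 = -147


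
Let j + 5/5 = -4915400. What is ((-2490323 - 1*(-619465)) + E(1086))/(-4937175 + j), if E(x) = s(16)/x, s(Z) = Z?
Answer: 507937943/2674974384 ≈ 0.18989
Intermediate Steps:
j = -4915401 (j = -1 - 4915400 = -4915401)
E(x) = 16/x
((-2490323 - 1*(-619465)) + E(1086))/(-4937175 + j) = ((-2490323 - 1*(-619465)) + 16/1086)/(-4937175 - 4915401) = ((-2490323 + 619465) + 16*(1/1086))/(-9852576) = (-1870858 + 8/543)*(-1/9852576) = -1015875886/543*(-1/9852576) = 507937943/2674974384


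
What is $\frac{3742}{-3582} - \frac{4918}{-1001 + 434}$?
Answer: $\frac{860809}{112833} \approx 7.6291$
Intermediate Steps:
$\frac{3742}{-3582} - \frac{4918}{-1001 + 434} = 3742 \left(- \frac{1}{3582}\right) - \frac{4918}{-567} = - \frac{1871}{1791} - - \frac{4918}{567} = - \frac{1871}{1791} + \frac{4918}{567} = \frac{860809}{112833}$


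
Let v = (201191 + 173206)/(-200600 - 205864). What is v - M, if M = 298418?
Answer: -40432182783/135488 ≈ -2.9842e+5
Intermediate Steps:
v = -124799/135488 (v = 374397/(-406464) = 374397*(-1/406464) = -124799/135488 ≈ -0.92111)
v - M = -124799/135488 - 1*298418 = -124799/135488 - 298418 = -40432182783/135488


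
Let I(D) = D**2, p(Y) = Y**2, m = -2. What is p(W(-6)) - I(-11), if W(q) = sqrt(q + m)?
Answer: -129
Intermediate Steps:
W(q) = sqrt(-2 + q) (W(q) = sqrt(q - 2) = sqrt(-2 + q))
p(W(-6)) - I(-11) = (sqrt(-2 - 6))**2 - 1*(-11)**2 = (sqrt(-8))**2 - 1*121 = (2*I*sqrt(2))**2 - 121 = -8 - 121 = -129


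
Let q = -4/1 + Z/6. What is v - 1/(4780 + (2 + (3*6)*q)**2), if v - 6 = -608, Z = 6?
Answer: -4505369/7484 ≈ -602.00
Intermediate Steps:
v = -602 (v = 6 - 608 = -602)
q = -3 (q = -4/1 + 6/6 = -4*1 + 6*(1/6) = -4 + 1 = -3)
v - 1/(4780 + (2 + (3*6)*q)**2) = -602 - 1/(4780 + (2 + (3*6)*(-3))**2) = -602 - 1/(4780 + (2 + 18*(-3))**2) = -602 - 1/(4780 + (2 - 54)**2) = -602 - 1/(4780 + (-52)**2) = -602 - 1/(4780 + 2704) = -602 - 1/7484 = -4505369/7484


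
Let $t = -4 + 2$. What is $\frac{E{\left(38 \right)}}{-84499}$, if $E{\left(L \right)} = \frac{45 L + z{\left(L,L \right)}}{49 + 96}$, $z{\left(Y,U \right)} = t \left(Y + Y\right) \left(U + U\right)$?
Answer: $\frac{9842}{12252355} \approx 0.00080327$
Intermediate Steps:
$t = -2$
$z{\left(Y,U \right)} = - 8 U Y$ ($z{\left(Y,U \right)} = - 2 \left(Y + Y\right) \left(U + U\right) = - 2 \cdot 2 Y 2 U = - 2 \cdot 4 U Y = - 8 U Y$)
$E{\left(L \right)} = - \frac{8 L^{2}}{145} + \frac{9 L}{29}$ ($E{\left(L \right)} = \frac{45 L - 8 L L}{49 + 96} = \frac{45 L - 8 L^{2}}{145} = \left(- 8 L^{2} + 45 L\right) \frac{1}{145} = - \frac{8 L^{2}}{145} + \frac{9 L}{29}$)
$\frac{E{\left(38 \right)}}{-84499} = \frac{\frac{1}{145} \cdot 38 \left(45 - 304\right)}{-84499} = \frac{1}{145} \cdot 38 \left(45 - 304\right) \left(- \frac{1}{84499}\right) = \frac{1}{145} \cdot 38 \left(-259\right) \left(- \frac{1}{84499}\right) = \left(- \frac{9842}{145}\right) \left(- \frac{1}{84499}\right) = \frac{9842}{12252355}$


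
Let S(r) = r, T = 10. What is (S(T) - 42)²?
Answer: 1024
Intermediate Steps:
(S(T) - 42)² = (10 - 42)² = (-32)² = 1024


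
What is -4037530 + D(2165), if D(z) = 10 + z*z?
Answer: 649705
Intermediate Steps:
D(z) = 10 + z²
-4037530 + D(2165) = -4037530 + (10 + 2165²) = -4037530 + (10 + 4687225) = -4037530 + 4687235 = 649705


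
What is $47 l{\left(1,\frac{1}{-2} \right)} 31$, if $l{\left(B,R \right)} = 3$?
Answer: $4371$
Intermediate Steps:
$47 l{\left(1,\frac{1}{-2} \right)} 31 = 47 \cdot 3 \cdot 31 = 141 \cdot 31 = 4371$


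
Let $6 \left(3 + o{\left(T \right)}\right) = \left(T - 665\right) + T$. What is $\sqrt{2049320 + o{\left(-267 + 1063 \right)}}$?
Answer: $\frac{\sqrt{8197886}}{2} \approx 1431.6$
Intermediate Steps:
$o{\left(T \right)} = - \frac{683}{6} + \frac{T}{3}$ ($o{\left(T \right)} = -3 + \frac{\left(T - 665\right) + T}{6} = -3 + \frac{\left(-665 + T\right) + T}{6} = -3 + \frac{-665 + 2 T}{6} = -3 + \left(- \frac{665}{6} + \frac{T}{3}\right) = - \frac{683}{6} + \frac{T}{3}$)
$\sqrt{2049320 + o{\left(-267 + 1063 \right)}} = \sqrt{2049320 - \left(\frac{683}{6} - \frac{-267 + 1063}{3}\right)} = \sqrt{2049320 + \left(- \frac{683}{6} + \frac{1}{3} \cdot 796\right)} = \sqrt{2049320 + \left(- \frac{683}{6} + \frac{796}{3}\right)} = \sqrt{2049320 + \frac{303}{2}} = \sqrt{\frac{4098943}{2}} = \frac{\sqrt{8197886}}{2}$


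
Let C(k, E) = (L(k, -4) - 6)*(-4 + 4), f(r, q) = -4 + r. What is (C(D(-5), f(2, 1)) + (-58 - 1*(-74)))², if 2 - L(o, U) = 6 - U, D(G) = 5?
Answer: 256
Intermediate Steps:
L(o, U) = -4 + U (L(o, U) = 2 - (6 - U) = 2 + (-6 + U) = -4 + U)
C(k, E) = 0 (C(k, E) = ((-4 - 4) - 6)*(-4 + 4) = (-8 - 6)*0 = -14*0 = 0)
(C(D(-5), f(2, 1)) + (-58 - 1*(-74)))² = (0 + (-58 - 1*(-74)))² = (0 + (-58 + 74))² = (0 + 16)² = 16² = 256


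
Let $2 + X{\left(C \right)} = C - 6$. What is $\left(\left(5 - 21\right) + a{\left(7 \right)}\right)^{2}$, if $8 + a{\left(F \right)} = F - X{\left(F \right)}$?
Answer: $256$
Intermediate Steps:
$X{\left(C \right)} = -8 + C$ ($X{\left(C \right)} = -2 + \left(C - 6\right) = -2 + \left(-6 + C\right) = -8 + C$)
$a{\left(F \right)} = 0$ ($a{\left(F \right)} = -8 + \left(F - \left(-8 + F\right)\right) = -8 + 8 = 0$)
$\left(\left(5 - 21\right) + a{\left(7 \right)}\right)^{2} = \left(\left(5 - 21\right) + 0\right)^{2} = \left(-16 + 0\right)^{2} = \left(-16\right)^{2} = 256$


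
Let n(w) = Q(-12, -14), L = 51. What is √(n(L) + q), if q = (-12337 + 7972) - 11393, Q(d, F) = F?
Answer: 2*I*√3943 ≈ 125.59*I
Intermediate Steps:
n(w) = -14
q = -15758 (q = -4365 - 11393 = -15758)
√(n(L) + q) = √(-14 - 15758) = √(-15772) = 2*I*√3943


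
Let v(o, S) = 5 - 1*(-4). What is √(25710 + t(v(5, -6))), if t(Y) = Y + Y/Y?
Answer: 2*√6430 ≈ 160.37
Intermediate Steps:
v(o, S) = 9 (v(o, S) = 5 + 4 = 9)
t(Y) = 1 + Y (t(Y) = Y + 1 = 1 + Y)
√(25710 + t(v(5, -6))) = √(25710 + (1 + 9)) = √(25710 + 10) = √25720 = 2*√6430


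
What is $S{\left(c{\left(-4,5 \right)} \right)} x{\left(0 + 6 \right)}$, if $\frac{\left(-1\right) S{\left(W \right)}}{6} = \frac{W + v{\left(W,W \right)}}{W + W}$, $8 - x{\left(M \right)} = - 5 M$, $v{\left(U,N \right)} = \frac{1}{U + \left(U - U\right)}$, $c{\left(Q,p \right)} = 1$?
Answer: $-228$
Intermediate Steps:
$v{\left(U,N \right)} = \frac{1}{U}$ ($v{\left(U,N \right)} = \frac{1}{U + 0} = \frac{1}{U}$)
$x{\left(M \right)} = 8 + 5 M$ ($x{\left(M \right)} = 8 - - 5 M = 8 + 5 M$)
$S{\left(W \right)} = - \frac{3 \left(W + \frac{1}{W}\right)}{W}$ ($S{\left(W \right)} = - 6 \frac{W + \frac{1}{W}}{W + W} = - 6 \frac{W + \frac{1}{W}}{2 W} = - \frac{3 \left(W + \frac{1}{W}\right)}{W}$)
$S{\left(c{\left(-4,5 \right)} \right)} x{\left(0 + 6 \right)} = \left(-3 - 3 \cdot 1^{-2}\right) \left(8 + 5 \left(0 + 6\right)\right) = \left(-3 - 3\right) \left(8 + 5 \cdot 6\right) = \left(-3 - 3\right) \left(8 + 30\right) = \left(-6\right) 38 = -228$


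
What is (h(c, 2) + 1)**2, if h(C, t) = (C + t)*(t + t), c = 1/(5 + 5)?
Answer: 2209/25 ≈ 88.360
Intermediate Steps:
c = 1/10 ≈ 0.10000
h(C, t) = 2*t*(C + t) (h(C, t) = (C + t)*(2*t) = 2*t*(C + t))
(h(c, 2) + 1)**2 = (2*2*(1/10 + 2) + 1)**2 = (2*2*(21/10) + 1)**2 = (42/5 + 1)**2 = (47/5)**2 = 2209/25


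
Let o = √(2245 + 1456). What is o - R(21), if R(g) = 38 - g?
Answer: -17 + √3701 ≈ 43.836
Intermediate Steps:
o = √3701 ≈ 60.836
o - R(21) = √3701 - (38 - 1*21) = √3701 - (38 - 21) = √3701 - 1*17 = √3701 - 17 = -17 + √3701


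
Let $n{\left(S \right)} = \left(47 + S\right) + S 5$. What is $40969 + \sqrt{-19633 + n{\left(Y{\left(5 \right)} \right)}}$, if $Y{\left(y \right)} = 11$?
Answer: $40969 + 8 i \sqrt{305} \approx 40969.0 + 139.71 i$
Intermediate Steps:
$n{\left(S \right)} = 47 + 6 S$ ($n{\left(S \right)} = \left(47 + S\right) + 5 S = 47 + 6 S$)
$40969 + \sqrt{-19633 + n{\left(Y{\left(5 \right)} \right)}} = 40969 + \sqrt{-19633 + \left(47 + 6 \cdot 11\right)} = 40969 + \sqrt{-19633 + \left(47 + 66\right)} = 40969 + \sqrt{-19633 + 113} = 40969 + \sqrt{-19520} = 40969 + 8 i \sqrt{305}$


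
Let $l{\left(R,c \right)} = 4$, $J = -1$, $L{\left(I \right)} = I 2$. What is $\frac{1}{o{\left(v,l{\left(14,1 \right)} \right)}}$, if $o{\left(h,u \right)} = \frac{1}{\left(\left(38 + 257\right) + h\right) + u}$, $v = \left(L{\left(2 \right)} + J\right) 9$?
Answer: $326$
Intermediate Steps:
$L{\left(I \right)} = 2 I$
$v = 27$ ($v = \left(2 \cdot 2 - 1\right) 9 = \left(4 - 1\right) 9 = 3 \cdot 9 = 27$)
$o{\left(h,u \right)} = \frac{1}{295 + h + u}$ ($o{\left(h,u \right)} = \frac{1}{\left(295 + h\right) + u} = \frac{1}{295 + h + u}$)
$\frac{1}{o{\left(v,l{\left(14,1 \right)} \right)}} = \frac{1}{\frac{1}{295 + 27 + 4}} = \frac{1}{\frac{1}{326}} = 326$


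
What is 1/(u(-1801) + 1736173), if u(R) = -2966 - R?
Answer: 1/1735008 ≈ 5.7637e-7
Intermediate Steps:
1/(u(-1801) + 1736173) = 1/((-2966 - 1*(-1801)) + 1736173) = 1/((-2966 + 1801) + 1736173) = 1/(-1165 + 1736173) = 1/1735008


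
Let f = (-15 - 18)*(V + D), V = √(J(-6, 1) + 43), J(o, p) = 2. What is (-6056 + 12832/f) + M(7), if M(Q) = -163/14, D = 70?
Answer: -2724471793/448602 + 12832*√5/53405 ≈ -6072.7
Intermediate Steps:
M(Q) = -163/14 (M(Q) = -163*1/14 = -163/14)
V = 3*√5 (V = √(2 + 43) = √45 = 3*√5 ≈ 6.7082)
f = -2310 - 99*√5 (f = (-15 - 18)*(3*√5 + 70) = -33*(70 + 3*√5) = -2310 - 99*√5 ≈ -2531.4)
(-6056 + 12832/f) + M(7) = (-6056 + 12832/(-2310 - 99*√5)) - 163/14 = -84947/14 + 12832/(-2310 - 99*√5)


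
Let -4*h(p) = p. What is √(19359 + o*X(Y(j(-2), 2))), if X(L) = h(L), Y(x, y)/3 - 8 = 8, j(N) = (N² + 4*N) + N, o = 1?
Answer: √19347 ≈ 139.09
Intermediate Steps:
h(p) = -p/4
j(N) = N² + 5*N
Y(x, y) = 48 (Y(x, y) = 24 + 3*8 = 24 + 24 = 48)
X(L) = -L/4
√(19359 + o*X(Y(j(-2), 2))) = √(19359 + 1*(-¼*48)) = √(19359 + 1*(-12)) = √(19359 - 12) = √19347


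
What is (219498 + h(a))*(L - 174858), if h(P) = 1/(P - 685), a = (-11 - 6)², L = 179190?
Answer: 31378555727/33 ≈ 9.5086e+8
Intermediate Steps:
a = 289 (a = (-17)² = 289)
h(P) = 1/(-685 + P)
(219498 + h(a))*(L - 174858) = (219498 + 1/(-685 + 289))*(179190 - 174858) = (219498 + 1/(-396))*4332 = (219498 - 1/396)*4332 = (86921207/396)*4332 = 31378555727/33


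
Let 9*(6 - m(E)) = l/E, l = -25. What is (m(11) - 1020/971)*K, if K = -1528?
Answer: -764105432/96129 ≈ -7948.8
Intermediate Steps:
m(E) = 6 + 25/(9*E) (m(E) = 6 - (-25)/(9*E) = 6 + 25/(9*E))
(m(11) - 1020/971)*K = ((6 + (25/9)/11) - 1020/971)*(-1528) = ((6 + (25/9)*(1/11)) - 1020*1/971)*(-1528) = ((6 + 25/99) - 1020/971)*(-1528) = (619/99 - 1020/971)*(-1528) = (500069/96129)*(-1528) = -764105432/96129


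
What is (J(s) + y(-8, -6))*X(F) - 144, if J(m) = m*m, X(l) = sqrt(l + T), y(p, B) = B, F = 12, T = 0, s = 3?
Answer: -144 + 6*sqrt(3) ≈ -133.61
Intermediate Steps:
X(l) = sqrt(l) (X(l) = sqrt(l + 0) = sqrt(l))
J(m) = m**2
(J(s) + y(-8, -6))*X(F) - 144 = (3**2 - 6)*sqrt(12) - 144 = (9 - 6)*(2*sqrt(3)) - 144 = 3*(2*sqrt(3)) - 144 = 6*sqrt(3) - 144 = -144 + 6*sqrt(3)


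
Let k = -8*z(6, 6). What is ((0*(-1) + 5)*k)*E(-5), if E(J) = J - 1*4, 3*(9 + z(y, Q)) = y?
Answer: -2520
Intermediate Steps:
z(y, Q) = -9 + y/3
E(J) = -4 + J (E(J) = J - 4 = -4 + J)
k = 56 (k = -8*(-9 + (⅓)*6) = -8*(-9 + 2) = -8*(-7) = 56)
((0*(-1) + 5)*k)*E(-5) = ((0*(-1) + 5)*56)*(-4 - 5) = ((0 + 5)*56)*(-9) = (5*56)*(-9) = 280*(-9) = -2520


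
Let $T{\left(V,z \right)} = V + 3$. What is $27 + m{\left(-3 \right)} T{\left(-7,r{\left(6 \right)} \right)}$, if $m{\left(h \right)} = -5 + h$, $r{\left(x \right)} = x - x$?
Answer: $59$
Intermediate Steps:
$r{\left(x \right)} = 0$
$T{\left(V,z \right)} = 3 + V$
$27 + m{\left(-3 \right)} T{\left(-7,r{\left(6 \right)} \right)} = 27 + \left(-5 - 3\right) \left(3 - 7\right) = 27 - -32 = 27 + 32 = 59$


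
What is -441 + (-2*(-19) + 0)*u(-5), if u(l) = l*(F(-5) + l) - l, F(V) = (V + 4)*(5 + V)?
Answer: 699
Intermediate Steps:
F(V) = (4 + V)*(5 + V)
u(l) = l**2 - l (u(l) = l*((20 + (-5)**2 + 9*(-5)) + l) - l = l*((20 + 25 - 45) + l) - l = l*(0 + l) - l = l*l - l = l**2 - l)
-441 + (-2*(-19) + 0)*u(-5) = -441 + (-2*(-19) + 0)*(-5*(-1 - 5)) = -441 + (38 + 0)*(-5*(-6)) = -441 + 38*30 = -441 + 1140 = 699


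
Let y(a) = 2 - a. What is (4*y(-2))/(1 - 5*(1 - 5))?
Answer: 16/21 ≈ 0.76190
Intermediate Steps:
(4*y(-2))/(1 - 5*(1 - 5)) = (4*(2 - 1*(-2)))/(1 - 5*(1 - 5)) = (4*(2 + 2))/(1 - 5*(-4)) = (4*4)/(1 + 20) = 16/21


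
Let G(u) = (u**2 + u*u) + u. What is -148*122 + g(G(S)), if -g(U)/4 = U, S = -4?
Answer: -18168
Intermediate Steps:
G(u) = u + 2*u**2 (G(u) = (u**2 + u**2) + u = 2*u**2 + u = u + 2*u**2)
g(U) = -4*U
-148*122 + g(G(S)) = -148*122 - (-16)*(1 + 2*(-4)) = -18056 - (-16)*(1 - 8) = -18056 - (-16)*(-7) = -18056 - 4*28 = -18056 - 112 = -18168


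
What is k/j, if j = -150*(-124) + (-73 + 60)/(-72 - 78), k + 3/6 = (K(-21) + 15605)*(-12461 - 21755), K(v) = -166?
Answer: -79239123675/2790013 ≈ -28401.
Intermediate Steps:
k = -1056521649/2 (k = -½ + (-166 + 15605)*(-12461 - 21755) = -½ + 15439*(-34216) = -½ - 528260824 = -1056521649/2 ≈ -5.2826e+8)
j = 2790013/150 (j = 18600 - 13/(-150) = 18600 - 13*(-1/150) = 18600 + 13/150 = 2790013/150 ≈ 18600.)
k/j = -1056521649/(2*2790013/150) = -1056521649/2*150/2790013 = -79239123675/2790013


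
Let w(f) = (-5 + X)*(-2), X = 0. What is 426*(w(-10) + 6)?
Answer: 6816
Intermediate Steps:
w(f) = 10 (w(f) = (-5 + 0)*(-2) = -5*(-2) = 10)
426*(w(-10) + 6) = 426*(10 + 6) = 426*16 = 6816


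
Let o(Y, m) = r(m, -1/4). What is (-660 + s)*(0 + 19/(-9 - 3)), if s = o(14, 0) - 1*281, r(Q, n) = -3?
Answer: 4484/3 ≈ 1494.7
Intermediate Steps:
o(Y, m) = -3
s = -284 (s = -3 - 1*281 = -3 - 281 = -284)
(-660 + s)*(0 + 19/(-9 - 3)) = (-660 - 284)*(0 + 19/(-9 - 3)) = -944*(0 + 19/(-12)) = -944*(0 - 1/12*19) = -944*(0 - 19/12) = -944*(-19/12) = 4484/3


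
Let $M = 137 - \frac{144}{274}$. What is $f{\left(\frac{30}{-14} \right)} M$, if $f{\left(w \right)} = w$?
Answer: $- \frac{40065}{137} \approx -292.45$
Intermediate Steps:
$M = \frac{18697}{137}$ ($M = 137 - 144 \cdot \frac{1}{274} = 137 - \frac{72}{137} = \frac{18697}{137} \approx 136.47$)
$f{\left(\frac{30}{-14} \right)} M = \frac{30}{-14} \cdot \frac{18697}{137} = 30 \left(- \frac{1}{14}\right) \frac{18697}{137} = \left(- \frac{15}{7}\right) \frac{18697}{137} = - \frac{40065}{137}$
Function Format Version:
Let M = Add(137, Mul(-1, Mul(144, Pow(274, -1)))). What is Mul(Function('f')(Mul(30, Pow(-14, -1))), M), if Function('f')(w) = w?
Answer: Rational(-40065, 137) ≈ -292.45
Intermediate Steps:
M = Rational(18697, 137) (M = Add(137, Mul(-1, Mul(144, Rational(1, 274)))) = Add(137, Mul(-1, Rational(72, 137))) = Add(137, Rational(-72, 137)) = Rational(18697, 137) ≈ 136.47)
Mul(Function('f')(Mul(30, Pow(-14, -1))), M) = Mul(Mul(30, Pow(-14, -1)), Rational(18697, 137)) = Mul(Mul(30, Rational(-1, 14)), Rational(18697, 137)) = Mul(Rational(-15, 7), Rational(18697, 137)) = Rational(-40065, 137)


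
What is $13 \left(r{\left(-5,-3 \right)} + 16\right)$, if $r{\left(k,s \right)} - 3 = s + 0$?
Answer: $208$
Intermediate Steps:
$r{\left(k,s \right)} = 3 + s$ ($r{\left(k,s \right)} = 3 + \left(s + 0\right) = 3 + s$)
$13 \left(r{\left(-5,-3 \right)} + 16\right) = 13 \left(\left(3 - 3\right) + 16\right) = 13 \left(0 + 16\right) = 13 \cdot 16 = 208$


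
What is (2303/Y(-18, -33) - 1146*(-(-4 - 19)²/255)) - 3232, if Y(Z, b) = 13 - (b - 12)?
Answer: -4017481/4930 ≈ -814.91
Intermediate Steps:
Y(Z, b) = 25 - b (Y(Z, b) = 13 - (-12 + b) = 13 + (12 - b) = 25 - b)
(2303/Y(-18, -33) - 1146*(-(-4 - 19)²/255)) - 3232 = (2303/(25 - 1*(-33)) - 1146*(-(-4 - 19)²/255)) - 3232 = (2303/(25 + 33) - 1146/((-255/((-23)²)))) - 3232 = (2303/58 - 1146/((-255/529))) - 3232 = (2303*(1/58) - 1146/((-255*1/529))) - 3232 = (2303/58 - 1146/(-255/529)) - 3232 = (2303/58 - 1146*(-529/255)) - 3232 = (2303/58 + 202078/85) - 3232 = 11916279/4930 - 3232 = -4017481/4930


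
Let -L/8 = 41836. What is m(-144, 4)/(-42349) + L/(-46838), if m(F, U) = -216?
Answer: 7091909560/991771231 ≈ 7.1507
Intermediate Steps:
L = -334688 (L = -8*41836 = -334688)
m(-144, 4)/(-42349) + L/(-46838) = -216/(-42349) - 334688/(-46838) = -216*(-1/42349) - 334688*(-1/46838) = 216/42349 + 167344/23419 = 7091909560/991771231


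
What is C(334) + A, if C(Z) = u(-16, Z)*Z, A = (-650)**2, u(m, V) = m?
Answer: 417156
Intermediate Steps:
A = 422500
C(Z) = -16*Z
C(334) + A = -16*334 + 422500 = -5344 + 422500 = 417156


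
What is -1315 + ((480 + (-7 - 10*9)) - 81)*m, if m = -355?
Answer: -108525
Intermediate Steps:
-1315 + ((480 + (-7 - 10*9)) - 81)*m = -1315 + ((480 + (-7 - 10*9)) - 81)*(-355) = -1315 + ((480 + (-7 - 90)) - 81)*(-355) = -1315 + ((480 - 97) - 81)*(-355) = -1315 + (383 - 81)*(-355) = -1315 + 302*(-355) = -1315 - 107210 = -108525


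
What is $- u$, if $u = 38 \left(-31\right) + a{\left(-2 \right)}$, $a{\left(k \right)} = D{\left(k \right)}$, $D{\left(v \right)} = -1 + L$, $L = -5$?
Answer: $1184$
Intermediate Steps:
$D{\left(v \right)} = -6$ ($D{\left(v \right)} = -1 - 5 = -6$)
$a{\left(k \right)} = -6$
$u = -1184$ ($u = 38 \left(-31\right) - 6 = -1178 - 6 = -1184$)
$- u = \left(-1\right) \left(-1184\right) = 1184$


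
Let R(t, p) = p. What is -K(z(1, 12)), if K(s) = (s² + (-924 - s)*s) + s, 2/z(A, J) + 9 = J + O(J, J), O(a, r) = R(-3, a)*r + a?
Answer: 1846/159 ≈ 11.610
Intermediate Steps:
O(a, r) = a + a*r (O(a, r) = a*r + a = a + a*r)
z(A, J) = 2/(-9 + J + J*(1 + J)) (z(A, J) = 2/(-9 + (J + J*(1 + J))) = 2/(-9 + J + J*(1 + J)))
K(s) = s + s² + s*(-924 - s) (K(s) = (s² + s*(-924 - s)) + s = s + s² + s*(-924 - s))
-K(z(1, 12)) = -(-923)*2/(-9 + 12² + 2*12) = -(-923)*2/(-9 + 144 + 24) = -(-923)*2/159 = -1*(-1846/159) = 1846/159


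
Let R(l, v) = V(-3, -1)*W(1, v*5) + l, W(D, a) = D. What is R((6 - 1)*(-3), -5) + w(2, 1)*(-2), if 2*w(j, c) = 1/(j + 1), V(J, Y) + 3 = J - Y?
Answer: -61/3 ≈ -20.333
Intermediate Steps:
V(J, Y) = -3 + J - Y (V(J, Y) = -3 + (J - Y) = -3 + J - Y)
w(j, c) = 1/(2*(1 + j)) (w(j, c) = 1/(2*(j + 1)) = 1/(2*(1 + j)))
R(l, v) = -5 + l (R(l, v) = (-3 - 3 - 1*(-1))*1 + l = (-3 - 3 + 1)*1 + l = -5*1 + l = -5 + l)
R((6 - 1)*(-3), -5) + w(2, 1)*(-2) = (-5 + (6 - 1)*(-3)) + (1/(2*(1 + 2)))*(-2) = (-5 + 5*(-3)) + ((1/2)/3)*(-2) = (-5 - 15) + ((1/2)*(1/3))*(-2) = -20 + (1/6)*(-2) = -20 - 1/3 = -61/3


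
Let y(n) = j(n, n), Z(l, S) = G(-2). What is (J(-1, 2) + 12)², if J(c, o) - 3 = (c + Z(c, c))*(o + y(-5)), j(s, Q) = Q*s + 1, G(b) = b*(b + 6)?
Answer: 56169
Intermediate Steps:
G(b) = b*(6 + b)
Z(l, S) = -8 (Z(l, S) = -2*(6 - 2) = -2*4 = -8)
j(s, Q) = 1 + Q*s
y(n) = 1 + n² (y(n) = 1 + n*n = 1 + n²)
J(c, o) = 3 + (-8 + c)*(26 + o) (J(c, o) = 3 + (c - 8)*(o + (1 + (-5)²)) = 3 + (-8 + c)*(o + (1 + 25)) = 3 + (-8 + c)*(o + 26) = 3 + (-8 + c)*(26 + o))
(J(-1, 2) + 12)² = ((-205 - 8*2 + 26*(-1) - 1*2) + 12)² = ((-205 - 16 - 26 - 2) + 12)² = (-249 + 12)² = (-237)² = 56169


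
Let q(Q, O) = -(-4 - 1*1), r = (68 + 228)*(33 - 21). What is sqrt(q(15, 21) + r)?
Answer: sqrt(3557) ≈ 59.641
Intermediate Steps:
r = 3552 (r = 296*12 = 3552)
q(Q, O) = 5 (q(Q, O) = -(-4 - 1) = -1*(-5) = 5)
sqrt(q(15, 21) + r) = sqrt(5 + 3552) = sqrt(3557)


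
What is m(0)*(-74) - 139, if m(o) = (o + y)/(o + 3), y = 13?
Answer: -1379/3 ≈ -459.67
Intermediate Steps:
m(o) = (13 + o)/(3 + o) (m(o) = (o + 13)/(o + 3) = (13 + o)/(3 + o))
m(0)*(-74) - 139 = ((13 + 0)/(3 + 0))*(-74) - 139 = (13/3)*(-74) - 139 = -962/3 - 139 = -1379/3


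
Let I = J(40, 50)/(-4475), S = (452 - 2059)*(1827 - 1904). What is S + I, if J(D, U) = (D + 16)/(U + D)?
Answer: 24917941097/201375 ≈ 1.2374e+5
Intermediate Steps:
S = 123739 (S = -1607*(-77) = 123739)
J(D, U) = (16 + D)/(D + U)
I = -28/201375 (I = ((16 + 40)/(40 + 50))/(-4475) = (56/90)*(-1/4475) = ((1/90)*56)*(-1/4475) = (28/45)*(-1/4475) = -28/201375 ≈ -0.00013904)
S + I = 123739 - 28/201375 = 24917941097/201375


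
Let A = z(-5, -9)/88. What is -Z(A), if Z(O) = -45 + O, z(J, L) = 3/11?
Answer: 43557/968 ≈ 44.997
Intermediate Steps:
z(J, L) = 3/11 (z(J, L) = 3*(1/11) = 3/11)
A = 3/968 (A = (3/11)/88 = (3/11)*(1/88) = 3/968 ≈ 0.0030992)
-Z(A) = -(-45 + 3/968) = -1*(-43557/968) = 43557/968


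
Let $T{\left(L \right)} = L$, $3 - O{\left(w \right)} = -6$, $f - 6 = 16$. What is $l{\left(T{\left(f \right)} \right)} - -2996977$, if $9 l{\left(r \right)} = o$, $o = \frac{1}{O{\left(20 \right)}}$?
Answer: $\frac{242755138}{81} \approx 2.997 \cdot 10^{6}$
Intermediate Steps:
$f = 22$ ($f = 6 + 16 = 22$)
$O{\left(w \right)} = 9$ ($O{\left(w \right)} = 3 - -6 = 3 + 6 = 9$)
$o = \frac{1}{9} \approx 0.11111$
$l{\left(r \right)} = \frac{1}{81}$ ($l{\left(r \right)} = \frac{1}{9} \cdot \frac{1}{9} = \frac{1}{81}$)
$l{\left(T{\left(f \right)} \right)} - -2996977 = \frac{1}{81} - -2996977 = \frac{1}{81} + 2996977 = \frac{242755138}{81}$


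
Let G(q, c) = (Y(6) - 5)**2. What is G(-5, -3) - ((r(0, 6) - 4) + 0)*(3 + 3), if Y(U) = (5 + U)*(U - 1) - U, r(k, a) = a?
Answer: 1924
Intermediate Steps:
Y(U) = -U + (-1 + U)*(5 + U) (Y(U) = (5 + U)*(-1 + U) - U = (-1 + U)*(5 + U) - U = -U + (-1 + U)*(5 + U))
G(q, c) = 1936 (G(q, c) = ((-5 + 6**2 + 3*6) - 5)**2 = ((-5 + 36 + 18) - 5)**2 = (49 - 5)**2 = 44**2 = 1936)
G(-5, -3) - ((r(0, 6) - 4) + 0)*(3 + 3) = 1936 - ((6 - 4) + 0)*(3 + 3) = 1936 - (2 + 0)*6 = 1936 - 2*6 = 1936 - 1*12 = 1936 - 12 = 1924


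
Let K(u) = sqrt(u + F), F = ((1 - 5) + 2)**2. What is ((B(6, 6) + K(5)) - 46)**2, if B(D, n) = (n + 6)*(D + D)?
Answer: 10201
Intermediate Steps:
F = 4 (F = (-4 + 2)**2 = (-2)**2 = 4)
K(u) = sqrt(4 + u) (K(u) = sqrt(u + 4) = sqrt(4 + u))
B(D, n) = 2*D*(6 + n) (B(D, n) = (6 + n)*(2*D) = 2*D*(6 + n))
((B(6, 6) + K(5)) - 46)**2 = ((2*6*(6 + 6) + sqrt(4 + 5)) - 46)**2 = ((2*6*12 + sqrt(9)) - 46)**2 = ((144 + 3) - 46)**2 = (147 - 46)**2 = 101**2 = 10201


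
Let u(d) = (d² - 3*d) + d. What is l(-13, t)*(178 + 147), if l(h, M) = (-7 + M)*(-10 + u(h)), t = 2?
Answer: -300625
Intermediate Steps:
u(d) = d² - 2*d
l(h, M) = (-10 + h*(-2 + h))*(-7 + M) (l(h, M) = (-7 + M)*(-10 + h*(-2 + h)) = (-10 + h*(-2 + h))*(-7 + M))
l(-13, t)*(178 + 147) = (70 - 10*2 - 7*(-13)*(-2 - 13) + 2*(-13)*(-2 - 13))*(178 + 147) = (70 - 20 - 7*(-13)*(-15) + 2*(-13)*(-15))*325 = (70 - 20 - 1365 + 390)*325 = -925*325 = -300625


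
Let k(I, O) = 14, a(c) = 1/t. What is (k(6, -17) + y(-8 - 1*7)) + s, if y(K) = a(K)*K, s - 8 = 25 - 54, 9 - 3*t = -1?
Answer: -23/2 ≈ -11.500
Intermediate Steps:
t = 10/3 (t = 3 - ⅓*(-1) = 3 + ⅓ = 10/3 ≈ 3.3333)
a(c) = 3/10 (a(c) = 1/(10/3) = 3/10)
s = -21 (s = 8 + (25 - 54) = 8 - 29 = -21)
y(K) = 3*K/10
(k(6, -17) + y(-8 - 1*7)) + s = (14 + 3*(-8 - 1*7)/10) - 21 = (14 + 3*(-8 - 7)/10) - 21 = (14 + (3/10)*(-15)) - 21 = (14 - 9/2) - 21 = 19/2 - 21 = -23/2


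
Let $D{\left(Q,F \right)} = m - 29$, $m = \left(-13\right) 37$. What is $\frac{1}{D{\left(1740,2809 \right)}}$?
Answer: $- \frac{1}{510} \approx -0.0019608$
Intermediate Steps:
$m = -481$
$D{\left(Q,F \right)} = -510$ ($D{\left(Q,F \right)} = -481 - 29 = -510$)
$\frac{1}{D{\left(1740,2809 \right)}} = \frac{1}{-510} = - \frac{1}{510}$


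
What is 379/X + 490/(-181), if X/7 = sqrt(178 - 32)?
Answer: -490/181 + 379*sqrt(146)/1022 ≈ 1.7737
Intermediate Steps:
X = 7*sqrt(146) (X = 7*sqrt(178 - 32) = 7*sqrt(146) ≈ 84.581)
379/X + 490/(-181) = 379/((7*sqrt(146))) + 490/(-181) = 379*(sqrt(146)/1022) + 490*(-1/181) = 379*sqrt(146)/1022 - 490/181 = -490/181 + 379*sqrt(146)/1022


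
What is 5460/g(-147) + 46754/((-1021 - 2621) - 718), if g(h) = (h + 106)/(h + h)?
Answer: 3498464743/89380 ≈ 39142.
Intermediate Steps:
g(h) = (106 + h)/(2*h) (g(h) = (106 + h)/((2*h)) = (106 + h)*(1/(2*h)) = (106 + h)/(2*h))
5460/g(-147) + 46754/((-1021 - 2621) - 718) = 5460/(((½)*(106 - 147)/(-147))) + 46754/((-1021 - 2621) - 718) = 5460/(((½)*(-1/147)*(-41))) + 46754/(-3642 - 718) = 5460/(41/294) + 46754/(-4360) = 5460*(294/41) + 46754*(-1/4360) = 1605240/41 - 23377/2180 = 3498464743/89380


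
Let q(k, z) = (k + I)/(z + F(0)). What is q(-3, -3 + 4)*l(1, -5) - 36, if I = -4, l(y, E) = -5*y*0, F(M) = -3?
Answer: -36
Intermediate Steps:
l(y, E) = 0
q(k, z) = (-4 + k)/(-3 + z) (q(k, z) = (k - 4)/(z - 3) = (-4 + k)/(-3 + z))
q(-3, -3 + 4)*l(1, -5) - 36 = ((-4 - 3)/(-3 + (-3 + 4)))*0 - 36 = (-7/(-3 + 1))*0 - 36 = (-7/(-2))*0 - 36 = -½*(-7)*0 - 36 = (7/2)*0 - 36 = 0 - 36 = -36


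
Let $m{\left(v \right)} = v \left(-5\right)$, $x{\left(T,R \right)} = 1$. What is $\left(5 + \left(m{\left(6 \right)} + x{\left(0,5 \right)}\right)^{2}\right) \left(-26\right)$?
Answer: $-21996$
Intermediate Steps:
$m{\left(v \right)} = - 5 v$
$\left(5 + \left(m{\left(6 \right)} + x{\left(0,5 \right)}\right)^{2}\right) \left(-26\right) = \left(5 + \left(\left(-5\right) 6 + 1\right)^{2}\right) \left(-26\right) = \left(5 + \left(-30 + 1\right)^{2}\right) \left(-26\right) = \left(5 + \left(-29\right)^{2}\right) \left(-26\right) = \left(5 + 841\right) \left(-26\right) = 846 \left(-26\right) = -21996$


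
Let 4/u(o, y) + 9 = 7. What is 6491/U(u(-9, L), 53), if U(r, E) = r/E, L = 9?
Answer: -344023/2 ≈ -1.7201e+5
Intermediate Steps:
u(o, y) = -2 (u(o, y) = 4/(-9 + 7) = 4/(-2) = 4*(-½) = -2)
6491/U(u(-9, L), 53) = 6491/((-2/53)) = 6491/((-2*1/53)) = 6491/(-2/53) = 6491*(-53/2) = -344023/2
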